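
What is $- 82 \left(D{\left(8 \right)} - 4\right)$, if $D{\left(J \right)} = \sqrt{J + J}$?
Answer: $0$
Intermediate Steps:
$D{\left(J \right)} = \sqrt{2} \sqrt{J}$ ($D{\left(J \right)} = \sqrt{2 J} = \sqrt{2} \sqrt{J}$)
$- 82 \left(D{\left(8 \right)} - 4\right) = - 82 \left(\sqrt{2} \sqrt{8} - 4\right) = - 82 \left(\sqrt{2} \cdot 2 \sqrt{2} - 4\right) = - 82 \left(4 - 4\right) = \left(-82\right) 0 = 0$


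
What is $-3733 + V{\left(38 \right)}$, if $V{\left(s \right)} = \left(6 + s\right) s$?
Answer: $-2061$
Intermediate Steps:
$V{\left(s \right)} = s \left(6 + s\right)$
$-3733 + V{\left(38 \right)} = -3733 + 38 \left(6 + 38\right) = -3733 + 38 \cdot 44 = -3733 + 1672 = -2061$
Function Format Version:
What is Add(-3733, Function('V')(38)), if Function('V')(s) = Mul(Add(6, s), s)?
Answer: -2061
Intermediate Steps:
Function('V')(s) = Mul(s, Add(6, s))
Add(-3733, Function('V')(38)) = Add(-3733, Mul(38, Add(6, 38))) = Add(-3733, Mul(38, 44)) = Add(-3733, 1672) = -2061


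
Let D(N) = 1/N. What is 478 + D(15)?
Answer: 7171/15 ≈ 478.07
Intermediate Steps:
478 + D(15) = 478 + 1/15 = 7171/15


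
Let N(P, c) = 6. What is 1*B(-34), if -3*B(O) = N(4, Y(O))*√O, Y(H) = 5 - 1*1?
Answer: -2*I*√34 ≈ -11.662*I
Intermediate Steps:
Y(H) = 4 (Y(H) = 5 - 1 = 4)
B(O) = -2*√O
1*B(-34) = 1*(-2*I*√34) = -2*I*√34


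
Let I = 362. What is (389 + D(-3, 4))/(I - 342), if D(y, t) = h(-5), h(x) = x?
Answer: 96/5 ≈ 19.200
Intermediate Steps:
D(y, t) = -5
(389 + D(-3, 4))/(I - 342) = (389 - 5)/(362 - 342) = 384/20 = (1/20)*384 = 96/5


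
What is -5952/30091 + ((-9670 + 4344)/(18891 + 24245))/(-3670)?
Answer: -471047808787/2381839864960 ≈ -0.19777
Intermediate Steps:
-5952/30091 + ((-9670 + 4344)/(18891 + 24245))/(-3670) = -5952*1/30091 - 5326/43136*(-1/3670) = -5952/30091 - 5326*1/43136*(-1/3670) = -5952/30091 - 2663/21568*(-1/3670) = -5952/30091 + 2663/79154560 = -471047808787/2381839864960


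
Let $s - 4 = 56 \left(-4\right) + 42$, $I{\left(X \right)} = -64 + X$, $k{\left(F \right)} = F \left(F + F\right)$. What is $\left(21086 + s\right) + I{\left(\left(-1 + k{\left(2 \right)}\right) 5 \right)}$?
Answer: $20879$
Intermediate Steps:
$k{\left(F \right)} = 2 F^{2}$ ($k{\left(F \right)} = F 2 F = 2 F^{2}$)
$s = -178$ ($s = 4 + \left(56 \left(-4\right) + 42\right) = 4 + \left(-224 + 42\right) = 4 - 182 = -178$)
$\left(21086 + s\right) + I{\left(\left(-1 + k{\left(2 \right)}\right) 5 \right)} = \left(21086 - 178\right) - \left(64 - \left(-1 + 2 \cdot 2^{2}\right) 5\right) = 20908 - \left(64 - \left(-1 + 2 \cdot 4\right) 5\right) = 20908 - \left(64 - \left(-1 + 8\right) 5\right) = 20908 + \left(-64 + 7 \cdot 5\right) = 20908 + \left(-64 + 35\right) = 20908 - 29 = 20879$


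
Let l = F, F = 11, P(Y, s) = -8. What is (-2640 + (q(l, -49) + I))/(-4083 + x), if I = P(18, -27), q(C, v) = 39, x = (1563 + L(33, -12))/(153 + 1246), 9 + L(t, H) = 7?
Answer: 3649991/5710556 ≈ 0.63917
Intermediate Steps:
l = 11
L(t, H) = -2 (L(t, H) = -9 + 7 = -2)
x = 1561/1399 (x = (1563 - 2)/(153 + 1246) = 1561/1399 ≈ 1.1158)
I = -8
(-2640 + (q(l, -49) + I))/(-4083 + x) = (-2640 + (39 - 8))/(-4083 + 1561/1399) = (-2640 + 31)/(-5710556/1399) = -2609*(-1399/5710556) = 3649991/5710556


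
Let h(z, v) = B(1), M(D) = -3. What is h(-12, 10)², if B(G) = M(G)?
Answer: 9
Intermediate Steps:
B(G) = -3
h(z, v) = -3
h(-12, 10)² = (-3)² = 9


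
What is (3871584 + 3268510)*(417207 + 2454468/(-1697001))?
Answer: 1685057999283727822/565667 ≈ 2.9789e+12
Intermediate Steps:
(3871584 + 3268510)*(417207 + 2454468/(-1697001)) = 7140094*(417207 + 2454468*(-1/1697001)) = 7140094*(417207 - 818156/565667) = 7140094*(235999413913/565667) = 1685057999283727822/565667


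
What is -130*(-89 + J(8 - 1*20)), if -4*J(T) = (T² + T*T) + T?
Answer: 20540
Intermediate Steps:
J(T) = -T²/2 - T/4 (J(T) = -((T² + T*T) + T)/4 = -((T² + T²) + T)/4 = -(2*T² + T)/4 = -(T + 2*T²)/4 = -T²/2 - T/4)
-130*(-89 + J(8 - 1*20)) = -130*(-89 - (8 - 1*20)*(1 + 2*(8 - 1*20))/4) = -130*(-89 - (8 - 20)*(1 + 2*(8 - 20))/4) = -130*(-89 - ¼*(-12)*(1 + 2*(-12))) = -130*(-89 - ¼*(-12)*(1 - 24)) = -130*(-89 - ¼*(-12)*(-23)) = -130*(-89 - 69) = -130*(-158) = 20540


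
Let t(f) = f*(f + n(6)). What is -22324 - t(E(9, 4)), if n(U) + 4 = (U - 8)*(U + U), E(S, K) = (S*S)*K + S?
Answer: -123889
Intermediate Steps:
E(S, K) = S + K*S² (E(S, K) = S²*K + S = K*S² + S = S + K*S²)
n(U) = -4 + 2*U*(-8 + U) (n(U) = -4 + (U - 8)*(U + U) = -4 + (-8 + U)*(2*U) = -4 + 2*U*(-8 + U))
t(f) = f*(-28 + f) (t(f) = f*(f + (-4 - 16*6 + 2*6²)) = f*(f + (-4 - 96 + 2*36)) = f*(f + (-4 - 96 + 72)) = f*(f - 28) = f*(-28 + f))
-22324 - t(E(9, 4)) = -22324 - 9*(1 + 4*9)*(-28 + 9*(1 + 4*9)) = -22324 - 9*(1 + 36)*(-28 + 9*(1 + 36)) = -22324 - 9*37*(-28 + 9*37) = -22324 - 333*(-28 + 333) = -22324 - 333*305 = -22324 - 1*101565 = -22324 - 101565 = -123889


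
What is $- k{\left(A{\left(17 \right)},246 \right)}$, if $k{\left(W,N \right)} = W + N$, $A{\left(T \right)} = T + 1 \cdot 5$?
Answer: $-268$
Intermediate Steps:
$A{\left(T \right)} = 5 + T$ ($A{\left(T \right)} = T + 5 = 5 + T$)
$k{\left(W,N \right)} = N + W$
$- k{\left(A{\left(17 \right)},246 \right)} = - (246 + \left(5 + 17\right)) = - (246 + 22) = \left(-1\right) 268 = -268$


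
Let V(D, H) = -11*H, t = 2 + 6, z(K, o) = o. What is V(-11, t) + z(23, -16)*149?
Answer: -2472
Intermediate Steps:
t = 8
V(-11, t) + z(23, -16)*149 = -11*8 - 16*149 = -88 - 2384 = -2472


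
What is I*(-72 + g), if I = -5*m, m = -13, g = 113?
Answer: 2665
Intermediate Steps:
I = 65 (I = -5*(-13) = 65)
I*(-72 + g) = 65*(-72 + 113) = 65*41 = 2665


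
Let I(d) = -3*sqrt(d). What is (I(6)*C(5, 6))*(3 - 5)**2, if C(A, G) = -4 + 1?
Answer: 36*sqrt(6) ≈ 88.182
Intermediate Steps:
C(A, G) = -3
(I(6)*C(5, 6))*(3 - 5)**2 = (-3*sqrt(6)*(-3))*(3 - 5)**2 = (9*sqrt(6))*(-2)**2 = (9*sqrt(6))*4 = 36*sqrt(6)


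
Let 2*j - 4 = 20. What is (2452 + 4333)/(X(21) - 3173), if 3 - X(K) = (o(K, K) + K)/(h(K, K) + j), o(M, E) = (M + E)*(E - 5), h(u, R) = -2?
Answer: -67850/32393 ≈ -2.0946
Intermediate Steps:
j = 12 (j = 2 + (1/2)*20 = 2 + 10 = 12)
o(M, E) = (-5 + E)*(E + M) (o(M, E) = (E + M)*(-5 + E) = (-5 + E)*(E + M))
X(K) = 3 - K**2/5 + 9*K/10 (X(K) = 3 - ((K**2 - 5*K - 5*K + K*K) + K)/(-2 + 12) = 3 - ((K**2 - 5*K - 5*K + K**2) + K)/10 = 3 - ((-10*K + 2*K**2) + K)/10 = 3 - (-9*K + 2*K**2)/10 = 3 - (-9*K/10 + K**2/5) = 3 + (-K**2/5 + 9*K/10) = 3 - K**2/5 + 9*K/10)
(2452 + 4333)/(X(21) - 3173) = (2452 + 4333)/((3 - 1/5*21**2 + (9/10)*21) - 3173) = 6785/((3 - 1/5*441 + 189/10) - 3173) = 6785/((3 - 441/5 + 189/10) - 3173) = 6785/(-663/10 - 3173) = 6785/(-32393/10) = 6785*(-10/32393) = -67850/32393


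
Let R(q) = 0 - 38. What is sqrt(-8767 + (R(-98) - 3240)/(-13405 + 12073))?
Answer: I*sqrt(431951542)/222 ≈ 93.619*I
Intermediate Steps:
R(q) = -38
sqrt(-8767 + (R(-98) - 3240)/(-13405 + 12073)) = sqrt(-8767 + (-38 - 3240)/(-13405 + 12073)) = sqrt(-8767 - 3278/(-1332)) = sqrt(-8767 - 3278*(-1/1332)) = sqrt(-8767 + 1639/666) = sqrt(-5837183/666) = I*sqrt(431951542)/222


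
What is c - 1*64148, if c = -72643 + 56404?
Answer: -80387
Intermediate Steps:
c = -16239
c - 1*64148 = -16239 - 1*64148 = -16239 - 64148 = -80387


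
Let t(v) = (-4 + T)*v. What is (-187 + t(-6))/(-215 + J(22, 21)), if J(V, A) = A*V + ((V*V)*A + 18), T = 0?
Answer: -163/10429 ≈ -0.015630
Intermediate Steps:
J(V, A) = 18 + A*V + A*V² (J(V, A) = A*V + (V²*A + 18) = A*V + (A*V² + 18) = A*V + (18 + A*V²) = 18 + A*V + A*V²)
t(v) = -4*v (t(v) = (-4 + 0)*v = -4*v)
(-187 + t(-6))/(-215 + J(22, 21)) = (-187 - 4*(-6))/(-215 + (18 + 21*22 + 21*22²)) = (-187 + 24)/(-215 + (18 + 462 + 21*484)) = -163/(-215 + (18 + 462 + 10164)) = -163/(-215 + 10644) = -163/10429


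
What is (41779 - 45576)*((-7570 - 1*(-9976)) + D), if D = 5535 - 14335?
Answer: 24278018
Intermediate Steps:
D = -8800
(41779 - 45576)*((-7570 - 1*(-9976)) + D) = (41779 - 45576)*((-7570 - 1*(-9976)) - 8800) = -3797*((-7570 + 9976) - 8800) = -3797*(2406 - 8800) = -3797*(-6394) = 24278018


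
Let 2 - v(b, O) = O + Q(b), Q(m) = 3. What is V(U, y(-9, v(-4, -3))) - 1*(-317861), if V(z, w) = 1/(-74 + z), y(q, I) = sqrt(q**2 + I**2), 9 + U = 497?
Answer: 131594455/414 ≈ 3.1786e+5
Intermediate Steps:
U = 488 (U = -9 + 497 = 488)
v(b, O) = -1 - O (v(b, O) = 2 - (O + 3) = 2 - (3 + O) = 2 + (-3 - O) = -1 - O)
y(q, I) = sqrt(I**2 + q**2)
V(U, y(-9, v(-4, -3))) - 1*(-317861) = 1/(-74 + 488) - 1*(-317861) = 1/414 + 317861 = 131594455/414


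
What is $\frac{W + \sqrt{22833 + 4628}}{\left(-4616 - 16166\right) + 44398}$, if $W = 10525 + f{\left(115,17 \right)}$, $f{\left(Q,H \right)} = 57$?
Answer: $\frac{5291}{11808} + \frac{\sqrt{27461}}{23616} \approx 0.4551$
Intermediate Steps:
$W = 10582$ ($W = 10525 + 57 = 10582$)
$\frac{W + \sqrt{22833 + 4628}}{\left(-4616 - 16166\right) + 44398} = \frac{10582 + \sqrt{22833 + 4628}}{\left(-4616 - 16166\right) + 44398} = \frac{10582 + \sqrt{27461}}{-20782 + 44398} = \frac{10582 + \sqrt{27461}}{23616} = \left(10582 + \sqrt{27461}\right) \frac{1}{23616} = \frac{5291}{11808} + \frac{\sqrt{27461}}{23616}$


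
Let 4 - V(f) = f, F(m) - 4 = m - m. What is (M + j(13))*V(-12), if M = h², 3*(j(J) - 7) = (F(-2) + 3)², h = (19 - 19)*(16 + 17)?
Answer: 1120/3 ≈ 373.33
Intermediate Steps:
F(m) = 4 (F(m) = 4 + (m - m) = 4 + 0 = 4)
h = 0 (h = 0*33 = 0)
j(J) = 70/3 (j(J) = 7 + (4 + 3)²/3 = 7 + (⅓)*7² = 7 + (⅓)*49 = 7 + 49/3 = 70/3)
V(f) = 4 - f
M = 0 (M = 0² = 0)
(M + j(13))*V(-12) = (0 + 70/3)*(4 - 1*(-12)) = 70*(4 + 12)/3 = (70/3)*16 = 1120/3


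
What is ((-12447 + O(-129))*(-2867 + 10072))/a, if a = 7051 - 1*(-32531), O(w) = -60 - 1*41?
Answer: -45204170/19791 ≈ -2284.1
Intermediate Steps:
O(w) = -101 (O(w) = -60 - 41 = -101)
a = 39582 (a = 7051 + 32531 = 39582)
((-12447 + O(-129))*(-2867 + 10072))/a = ((-12447 - 101)*(-2867 + 10072))/39582 = -12548*7205*(1/39582) = -90408340*1/39582 = -45204170/19791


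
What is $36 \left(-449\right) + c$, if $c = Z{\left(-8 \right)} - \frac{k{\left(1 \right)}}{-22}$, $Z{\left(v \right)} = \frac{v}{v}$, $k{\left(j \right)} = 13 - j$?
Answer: $- \frac{177787}{11} \approx -16162.0$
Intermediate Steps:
$Z{\left(v \right)} = 1$
$c = \frac{17}{11}$ ($c = 1 - \frac{13 - 1}{-22} = 1 - \left(13 - 1\right) \left(- \frac{1}{22}\right) = 1 - 12 \left(- \frac{1}{22}\right) = 1 - - \frac{6}{11} = 1 + \frac{6}{11} = \frac{17}{11} \approx 1.5455$)
$36 \left(-449\right) + c = 36 \left(-449\right) + \frac{17}{11} = -16164 + \frac{17}{11} = - \frac{177787}{11}$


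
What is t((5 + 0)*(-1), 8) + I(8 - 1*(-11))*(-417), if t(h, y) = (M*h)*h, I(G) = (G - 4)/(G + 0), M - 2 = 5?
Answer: -2930/19 ≈ -154.21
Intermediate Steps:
M = 7 (M = 2 + 5 = 7)
I(G) = (-4 + G)/G
t(h, y) = 7*h² (t(h, y) = (7*h)*h = 7*h²)
t((5 + 0)*(-1), 8) + I(8 - 1*(-11))*(-417) = 7*((5 + 0)*(-1))² + ((-4 + (8 - 1*(-11)))/(8 - 1*(-11)))*(-417) = 7*(5*(-1))² + ((-4 + (8 + 11))/(8 + 11))*(-417) = 7*(-5)² + ((-4 + 19)/19)*(-417) = 7*25 + ((1/19)*15)*(-417) = 175 + (15/19)*(-417) = 175 - 6255/19 = -2930/19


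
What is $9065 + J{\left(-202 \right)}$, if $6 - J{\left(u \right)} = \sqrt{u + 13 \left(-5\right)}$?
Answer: $9071 - i \sqrt{267} \approx 9071.0 - 16.34 i$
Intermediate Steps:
$J{\left(u \right)} = 6 - \sqrt{-65 + u}$ ($J{\left(u \right)} = 6 - \sqrt{u + 13 \left(-5\right)} = 6 - \sqrt{u - 65} = 6 - \sqrt{-65 + u}$)
$9065 + J{\left(-202 \right)} = 9065 + \left(6 - \sqrt{-65 - 202}\right) = 9065 + \left(6 - \sqrt{-267}\right) = 9065 + \left(6 - i \sqrt{267}\right) = 9071 - i \sqrt{267}$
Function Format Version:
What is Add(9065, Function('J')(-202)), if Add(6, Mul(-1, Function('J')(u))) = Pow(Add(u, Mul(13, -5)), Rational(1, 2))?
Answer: Add(9071, Mul(-1, I, Pow(267, Rational(1, 2)))) ≈ Add(9071.0, Mul(-16.340, I))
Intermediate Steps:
Function('J')(u) = Add(6, Mul(-1, Pow(Add(-65, u), Rational(1, 2)))) (Function('J')(u) = Add(6, Mul(-1, Pow(Add(u, Mul(13, -5)), Rational(1, 2)))) = Add(6, Mul(-1, Pow(Add(u, -65), Rational(1, 2)))) = Add(6, Mul(-1, Pow(Add(-65, u), Rational(1, 2)))))
Add(9065, Function('J')(-202)) = Add(9065, Add(6, Mul(-1, Pow(Add(-65, -202), Rational(1, 2))))) = Add(9065, Add(6, Mul(-1, Pow(-267, Rational(1, 2))))) = Add(9065, Add(6, Mul(-1, Mul(I, Pow(267, Rational(1, 2)))))) = Add(9065, Add(6, Mul(-1, I, Pow(267, Rational(1, 2))))) = Add(9071, Mul(-1, I, Pow(267, Rational(1, 2))))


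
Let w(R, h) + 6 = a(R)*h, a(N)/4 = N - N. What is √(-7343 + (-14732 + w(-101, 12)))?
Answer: I*√22081 ≈ 148.6*I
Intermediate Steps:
a(N) = 0 (a(N) = 4*(N - N) = 4*0 = 0)
w(R, h) = -6 (w(R, h) = -6 + 0*h = -6 + 0 = -6)
√(-7343 + (-14732 + w(-101, 12))) = √(-7343 + (-14732 - 6)) = √(-7343 - 14738) = √(-22081) = I*√22081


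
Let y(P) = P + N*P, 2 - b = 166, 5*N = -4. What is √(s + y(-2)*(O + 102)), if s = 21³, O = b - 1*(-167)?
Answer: √9219 ≈ 96.016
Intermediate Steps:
N = -⅘ (N = (⅕)*(-4) = -⅘ ≈ -0.80000)
b = -164 (b = 2 - 1*166 = 2 - 166 = -164)
y(P) = P/5 (y(P) = P - 4*P/5 = P/5)
O = 3 (O = -164 - 1*(-167) = -164 + 167 = 3)
s = 9261
√(s + y(-2)*(O + 102)) = √(9261 + ((⅕)*(-2))*(3 + 102)) = √(9261 - ⅖*105) = √(9261 - 42) = √9219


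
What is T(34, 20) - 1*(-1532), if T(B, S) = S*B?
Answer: 2212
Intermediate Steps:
T(B, S) = B*S
T(34, 20) - 1*(-1532) = 34*20 - 1*(-1532) = 680 + 1532 = 2212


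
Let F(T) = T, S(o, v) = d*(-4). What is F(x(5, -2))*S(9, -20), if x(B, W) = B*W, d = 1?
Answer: 40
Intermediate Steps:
S(o, v) = -4 (S(o, v) = 1*(-4) = -4)
F(x(5, -2))*S(9, -20) = (5*(-2))*(-4) = -10*(-4) = 40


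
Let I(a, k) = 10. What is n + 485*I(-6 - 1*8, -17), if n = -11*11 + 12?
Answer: 4741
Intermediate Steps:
n = -109 (n = -121 + 12 = -109)
n + 485*I(-6 - 1*8, -17) = -109 + 485*10 = -109 + 4850 = 4741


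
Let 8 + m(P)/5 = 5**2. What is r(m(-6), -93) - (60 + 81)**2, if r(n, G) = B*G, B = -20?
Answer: -18021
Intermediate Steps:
m(P) = 85 (m(P) = -40 + 5*5**2 = -40 + 5*25 = -40 + 125 = 85)
r(n, G) = -20*G
r(m(-6), -93) - (60 + 81)**2 = -20*(-93) - (60 + 81)**2 = 1860 - 1*141**2 = 1860 - 1*19881 = 1860 - 19881 = -18021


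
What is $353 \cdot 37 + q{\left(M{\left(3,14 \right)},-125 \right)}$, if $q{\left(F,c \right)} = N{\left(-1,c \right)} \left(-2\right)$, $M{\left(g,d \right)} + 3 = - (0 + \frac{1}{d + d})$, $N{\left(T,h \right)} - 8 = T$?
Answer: $13047$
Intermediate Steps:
$N{\left(T,h \right)} = 8 + T$
$M{\left(g,d \right)} = -3 - \frac{1}{2 d}$ ($M{\left(g,d \right)} = -3 - \left(0 + \frac{1}{d + d}\right) = -3 - \left(0 + \frac{1}{2 d}\right) = -3 - \frac{1}{2 d}$)
$q{\left(F,c \right)} = -14$ ($q{\left(F,c \right)} = \left(8 - 1\right) \left(-2\right) = 7 \left(-2\right) = -14$)
$353 \cdot 37 + q{\left(M{\left(3,14 \right)},-125 \right)} = 353 \cdot 37 - 14 = 13061 - 14 = 13047$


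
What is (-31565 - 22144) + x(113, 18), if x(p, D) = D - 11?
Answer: -53702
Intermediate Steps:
x(p, D) = -11 + D
(-31565 - 22144) + x(113, 18) = (-31565 - 22144) + (-11 + 18) = -53709 + 7 = -53702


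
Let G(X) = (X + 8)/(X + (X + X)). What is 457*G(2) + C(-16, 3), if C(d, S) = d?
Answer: 2237/3 ≈ 745.67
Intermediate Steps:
G(X) = (8 + X)/(3*X) (G(X) = (8 + X)/(X + 2*X) = (8 + X)/((3*X)) = (8 + X)*(1/(3*X)) = (8 + X)/(3*X))
457*G(2) + C(-16, 3) = 457*((⅓)*(8 + 2)/2) - 16 = 457*((⅓)*(½)*10) - 16 = 457*(5/3) - 16 = 2285/3 - 16 = 2237/3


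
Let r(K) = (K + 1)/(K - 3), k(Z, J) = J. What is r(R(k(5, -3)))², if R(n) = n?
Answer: ⅑ ≈ 0.11111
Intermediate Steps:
r(K) = (1 + K)/(-3 + K)
r(R(k(5, -3)))² = ((1 - 3)/(-3 - 3))² = (-2/(-6))² = (-⅙*(-2))² = (⅓)² = ⅑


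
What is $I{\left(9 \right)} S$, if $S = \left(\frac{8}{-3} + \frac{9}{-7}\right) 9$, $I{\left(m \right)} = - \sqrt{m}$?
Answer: $\frac{747}{7} \approx 106.71$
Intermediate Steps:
$S = - \frac{249}{7}$ ($S = \left(8 \left(- \frac{1}{3}\right) + 9 \left(- \frac{1}{7}\right)\right) 9 = \left(- \frac{8}{3} - \frac{9}{7}\right) 9 = \left(- \frac{83}{21}\right) 9 = - \frac{249}{7} \approx -35.571$)
$I{\left(9 \right)} S = - \sqrt{9} \left(- \frac{249}{7}\right) = \left(-1\right) 3 \left(- \frac{249}{7}\right) = \left(-3\right) \left(- \frac{249}{7}\right) = \frac{747}{7}$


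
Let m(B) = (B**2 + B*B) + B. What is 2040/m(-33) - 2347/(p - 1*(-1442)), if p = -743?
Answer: -240557/99957 ≈ -2.4066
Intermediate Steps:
m(B) = B + 2*B**2 (m(B) = (B**2 + B**2) + B = 2*B**2 + B = B + 2*B**2)
2040/m(-33) - 2347/(p - 1*(-1442)) = 2040/((-33*(1 + 2*(-33)))) - 2347/(-743 - 1*(-1442)) = 2040/((-33*(1 - 66))) - 2347/(-743 + 1442) = 2040/((-33*(-65))) - 2347/699 = 2040/2145 - 2347*1/699 = 2040*(1/2145) - 2347/699 = 136/143 - 2347/699 = -240557/99957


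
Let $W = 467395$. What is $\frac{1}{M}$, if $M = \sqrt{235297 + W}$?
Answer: $\frac{\sqrt{175673}}{351346} \approx 0.0011929$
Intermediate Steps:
$M = 2 \sqrt{175673}$ ($M = \sqrt{235297 + 467395} = \sqrt{702692} = 2 \sqrt{175673} \approx 838.27$)
$\frac{1}{M} = \frac{1}{2 \sqrt{175673}} = \frac{\sqrt{175673}}{351346}$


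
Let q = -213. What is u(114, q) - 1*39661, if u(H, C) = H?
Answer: -39547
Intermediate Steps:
u(114, q) - 1*39661 = 114 - 1*39661 = 114 - 39661 = -39547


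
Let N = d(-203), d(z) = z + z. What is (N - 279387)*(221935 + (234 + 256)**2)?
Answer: -129274158755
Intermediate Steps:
d(z) = 2*z
N = -406 (N = 2*(-203) = -406)
(N - 279387)*(221935 + (234 + 256)**2) = (-406 - 279387)*(221935 + (234 + 256)**2) = -279793*(221935 + 490**2) = -279793*(221935 + 240100) = -279793*462035 = -129274158755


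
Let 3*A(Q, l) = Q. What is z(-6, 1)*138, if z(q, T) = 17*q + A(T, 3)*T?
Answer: -14030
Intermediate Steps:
A(Q, l) = Q/3
z(q, T) = 17*q + T**2/3 (z(q, T) = 17*q + (T/3)*T = 17*q + T**2/3)
z(-6, 1)*138 = (17*(-6) + (1/3)*1**2)*138 = (-102 + (1/3)*1)*138 = (-102 + 1/3)*138 = -305/3*138 = -14030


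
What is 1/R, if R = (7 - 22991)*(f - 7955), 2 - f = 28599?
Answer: 1/840111168 ≈ 1.1903e-9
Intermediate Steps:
f = -28597 (f = 2 - 1*28599 = 2 - 28599 = -28597)
R = 840111168 (R = (7 - 22991)*(-28597 - 7955) = -22984*(-36552) = 840111168)
1/R = 1/840111168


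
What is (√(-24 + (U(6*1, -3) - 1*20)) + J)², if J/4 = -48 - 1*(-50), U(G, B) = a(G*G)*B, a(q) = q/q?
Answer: (8 + I*√47)² ≈ 17.0 + 109.69*I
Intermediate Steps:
a(q) = 1
U(G, B) = B (U(G, B) = 1*B = B)
J = 8 (J = 4*(-48 - 1*(-50)) = 4*(-48 + 50) = 4*2 = 8)
(√(-24 + (U(6*1, -3) - 1*20)) + J)² = (√(-24 + (-3 - 1*20)) + 8)² = (√(-24 + (-3 - 20)) + 8)² = (√(-24 - 23) + 8)² = (√(-47) + 8)² = (I*√47 + 8)² = (8 + I*√47)²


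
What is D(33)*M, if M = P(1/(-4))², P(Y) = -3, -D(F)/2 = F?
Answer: -594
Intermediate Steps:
D(F) = -2*F
M = 9 (M = (-3)² = 9)
D(33)*M = -2*33*9 = -66*9 = -594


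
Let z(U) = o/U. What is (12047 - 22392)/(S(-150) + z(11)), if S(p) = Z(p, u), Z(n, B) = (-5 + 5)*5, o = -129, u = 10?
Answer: 113795/129 ≈ 882.13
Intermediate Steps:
z(U) = -129/U
Z(n, B) = 0 (Z(n, B) = 0*5 = 0)
S(p) = 0
(12047 - 22392)/(S(-150) + z(11)) = (12047 - 22392)/(0 - 129/11) = -10345/(0 - 129*1/11) = -10345/(0 - 129/11) = -10345/(-129/11) = -10345*(-11/129) = 113795/129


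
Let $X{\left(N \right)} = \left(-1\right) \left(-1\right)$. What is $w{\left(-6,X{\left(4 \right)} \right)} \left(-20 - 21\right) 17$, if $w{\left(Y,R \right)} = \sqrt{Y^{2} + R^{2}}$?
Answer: $- 697 \sqrt{37} \approx -4239.7$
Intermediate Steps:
$X{\left(N \right)} = 1$
$w{\left(Y,R \right)} = \sqrt{R^{2} + Y^{2}}$
$w{\left(-6,X{\left(4 \right)} \right)} \left(-20 - 21\right) 17 = \sqrt{1^{2} + \left(-6\right)^{2}} \left(-20 - 21\right) 17 = \sqrt{1 + 36} \left(-41\right) 17 = \sqrt{37} \left(-41\right) 17 = - 41 \sqrt{37} \cdot 17 = - 697 \sqrt{37}$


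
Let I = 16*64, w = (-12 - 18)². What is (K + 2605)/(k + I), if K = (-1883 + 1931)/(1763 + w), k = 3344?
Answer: 6937163/11631984 ≈ 0.59639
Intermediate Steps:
w = 900 (w = (-30)² = 900)
I = 1024
K = 48/2663 (K = (-1883 + 1931)/(1763 + 900) = 48/2663 ≈ 0.018025)
(K + 2605)/(k + I) = (48/2663 + 2605)/(3344 + 1024) = (6937163/2663)/4368 = (6937163/2663)*(1/4368) = 6937163/11631984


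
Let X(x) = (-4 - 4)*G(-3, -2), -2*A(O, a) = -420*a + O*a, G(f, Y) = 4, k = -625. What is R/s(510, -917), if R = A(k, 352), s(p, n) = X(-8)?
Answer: -11495/2 ≈ -5747.5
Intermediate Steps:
A(O, a) = 210*a - O*a/2 (A(O, a) = -(-420*a + O*a)/2 = 210*a - O*a/2)
X(x) = -32 (X(x) = (-4 - 4)*4 = -8*4 = -32)
s(p, n) = -32
R = 183920 (R = (½)*352*(420 - 1*(-625)) = (½)*352*(420 + 625) = (½)*352*1045 = 183920)
R/s(510, -917) = 183920/(-32) = 183920*(-1/32) = -11495/2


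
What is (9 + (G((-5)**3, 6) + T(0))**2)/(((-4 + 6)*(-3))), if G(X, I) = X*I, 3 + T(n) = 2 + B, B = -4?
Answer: -285017/3 ≈ -95006.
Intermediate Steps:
T(n) = -5 (T(n) = -3 + (2 - 4) = -3 - 2 = -5)
G(X, I) = I*X
(9 + (G((-5)**3, 6) + T(0))**2)/(((-4 + 6)*(-3))) = (9 + (6*(-5)**3 - 5)**2)/(((-4 + 6)*(-3))) = (9 + (6*(-125) - 5)**2)/((2*(-3))) = (9 + (-750 - 5)**2)/(-6) = -(9 + (-755)**2)/6 = -(9 + 570025)/6 = -1/6*570034 = -285017/3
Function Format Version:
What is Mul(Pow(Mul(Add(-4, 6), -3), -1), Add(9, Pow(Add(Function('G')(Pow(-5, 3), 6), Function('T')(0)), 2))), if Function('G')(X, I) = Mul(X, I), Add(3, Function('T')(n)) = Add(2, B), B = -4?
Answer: Rational(-285017, 3) ≈ -95006.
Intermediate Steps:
Function('T')(n) = -5 (Function('T')(n) = Add(-3, Add(2, -4)) = Add(-3, -2) = -5)
Function('G')(X, I) = Mul(I, X)
Mul(Pow(Mul(Add(-4, 6), -3), -1), Add(9, Pow(Add(Function('G')(Pow(-5, 3), 6), Function('T')(0)), 2))) = Mul(Pow(Mul(Add(-4, 6), -3), -1), Add(9, Pow(Add(Mul(6, Pow(-5, 3)), -5), 2))) = Mul(Pow(Mul(2, -3), -1), Add(9, Pow(Add(Mul(6, -125), -5), 2))) = Mul(Pow(-6, -1), Add(9, Pow(Add(-750, -5), 2))) = Mul(Rational(-1, 6), Add(9, Pow(-755, 2))) = Mul(Rational(-1, 6), Add(9, 570025)) = Mul(Rational(-1, 6), 570034) = Rational(-285017, 3)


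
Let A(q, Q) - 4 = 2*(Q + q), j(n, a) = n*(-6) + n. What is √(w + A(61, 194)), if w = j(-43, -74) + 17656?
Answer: √18385 ≈ 135.59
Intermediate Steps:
j(n, a) = -5*n (j(n, a) = -6*n + n = -5*n)
A(q, Q) = 4 + 2*Q + 2*q (A(q, Q) = 4 + 2*(Q + q) = 4 + (2*Q + 2*q) = 4 + 2*Q + 2*q)
w = 17871 (w = -5*(-43) + 17656 = 215 + 17656 = 17871)
√(w + A(61, 194)) = √(17871 + (4 + 2*194 + 2*61)) = √(17871 + (4 + 388 + 122)) = √(17871 + 514) = √18385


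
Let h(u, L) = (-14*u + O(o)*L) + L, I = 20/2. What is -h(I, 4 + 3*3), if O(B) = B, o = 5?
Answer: 62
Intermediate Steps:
I = 10 (I = 20*(1/2) = 10)
h(u, L) = -14*u + 6*L (h(u, L) = (-14*u + 5*L) + L = -14*u + 6*L)
-h(I, 4 + 3*3) = -(-14*10 + 6*(4 + 3*3)) = -(-140 + 6*(4 + 9)) = -(-140 + 6*13) = -(-140 + 78) = -1*(-62) = 62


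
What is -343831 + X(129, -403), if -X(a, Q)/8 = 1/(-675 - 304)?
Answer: -336610541/979 ≈ -3.4383e+5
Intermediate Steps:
X(a, Q) = 8/979 (X(a, Q) = -8/(-675 - 304) = -8/(-979) = -8*(-1/979) = 8/979)
-343831 + X(129, -403) = -343831 + 8/979 = -336610541/979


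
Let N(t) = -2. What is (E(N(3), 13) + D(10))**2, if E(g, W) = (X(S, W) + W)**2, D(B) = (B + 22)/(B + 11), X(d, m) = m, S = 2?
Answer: 202435984/441 ≈ 4.5904e+5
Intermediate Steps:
D(B) = (22 + B)/(11 + B)
E(g, W) = 4*W**2 (E(g, W) = (W + W)**2 = (2*W)**2 = 4*W**2)
(E(N(3), 13) + D(10))**2 = (4*13**2 + (22 + 10)/(11 + 10))**2 = (4*169 + 32/21)**2 = (676 + (1/21)*32)**2 = (676 + 32/21)**2 = (14228/21)**2 = 202435984/441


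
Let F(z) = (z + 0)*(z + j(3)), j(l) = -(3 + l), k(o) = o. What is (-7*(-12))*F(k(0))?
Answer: 0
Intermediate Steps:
j(l) = -3 - l
F(z) = z*(-6 + z) (F(z) = (z + 0)*(z + (-3 - 1*3)) = z*(z + (-3 - 3)) = z*(z - 6) = z*(-6 + z))
(-7*(-12))*F(k(0)) = (-7*(-12))*(0*(-6 + 0)) = 84*(0*(-6)) = 84*0 = 0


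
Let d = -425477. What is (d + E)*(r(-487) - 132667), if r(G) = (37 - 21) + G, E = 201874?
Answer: 29770056214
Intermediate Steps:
r(G) = 16 + G
(d + E)*(r(-487) - 132667) = (-425477 + 201874)*((16 - 487) - 132667) = -223603*(-471 - 132667) = -223603*(-133138) = 29770056214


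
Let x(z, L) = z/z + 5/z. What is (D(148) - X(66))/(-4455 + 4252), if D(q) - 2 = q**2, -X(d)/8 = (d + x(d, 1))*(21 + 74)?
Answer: -343594/957 ≈ -359.03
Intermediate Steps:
x(z, L) = 1 + 5/z
X(d) = -760*d - 760*(5 + d)/d (X(d) = -8*(d + (5 + d)/d)*(21 + 74) = -8*(d + (5 + d)/d)*95 = -8*(95*d + 95*(5 + d)/d) = -760*d - 760*(5 + d)/d)
D(q) = 2 + q**2
(D(148) - X(66))/(-4455 + 4252) = ((2 + 148**2) - (-760 - 3800/66 - 760*66))/(-4455 + 4252) = ((2 + 21904) - (-760 - 3800*1/66 - 50160))/(-203) = (21906 - (-760 - 1900/33 - 50160))*(-1/203) = (21906 - 1*(-1682260/33))*(-1/203) = (21906 + 1682260/33)*(-1/203) = (2405158/33)*(-1/203) = -343594/957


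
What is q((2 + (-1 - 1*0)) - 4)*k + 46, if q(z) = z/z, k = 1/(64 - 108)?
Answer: 2023/44 ≈ 45.977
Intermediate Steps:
k = -1/44 (k = 1/(-44) = -1/44 ≈ -0.022727)
q(z) = 1
q((2 + (-1 - 1*0)) - 4)*k + 46 = 1*(-1/44) + 46 = -1/44 + 46 = 2023/44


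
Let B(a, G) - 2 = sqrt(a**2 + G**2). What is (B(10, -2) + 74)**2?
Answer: 5880 + 304*sqrt(26) ≈ 7430.1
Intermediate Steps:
B(a, G) = 2 + sqrt(G**2 + a**2) (B(a, G) = 2 + sqrt(a**2 + G**2) = 2 + sqrt(G**2 + a**2))
(B(10, -2) + 74)**2 = ((2 + sqrt((-2)**2 + 10**2)) + 74)**2 = ((2 + sqrt(4 + 100)) + 74)**2 = ((2 + sqrt(104)) + 74)**2 = ((2 + 2*sqrt(26)) + 74)**2 = (76 + 2*sqrt(26))**2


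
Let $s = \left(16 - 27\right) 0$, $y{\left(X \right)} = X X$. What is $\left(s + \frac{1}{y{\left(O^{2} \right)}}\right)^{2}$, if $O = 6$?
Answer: $\frac{1}{1679616} \approx 5.9537 \cdot 10^{-7}$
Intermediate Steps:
$y{\left(X \right)} = X^{2}$
$s = 0$ ($s = \left(16 - 27\right) 0 = \left(-11\right) 0 = 0$)
$\left(s + \frac{1}{y{\left(O^{2} \right)}}\right)^{2} = \left(0 + \frac{1}{\left(6^{2}\right)^{2}}\right)^{2} = \left(0 + \frac{1}{36^{2}}\right)^{2} = \left(0 + \frac{1}{1296}\right)^{2} = \left(\frac{1}{1296}\right)^{2} = \frac{1}{1679616}$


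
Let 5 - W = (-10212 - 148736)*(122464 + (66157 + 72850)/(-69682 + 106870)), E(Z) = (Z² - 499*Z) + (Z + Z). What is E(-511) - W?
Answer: -180970631980492/9297 ≈ -1.9466e+10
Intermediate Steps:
E(Z) = Z² - 497*Z (E(Z) = (Z² - 499*Z) + 2*Z = Z² - 497*Z)
W = 180975420753628/9297 (W = 5 - (-10212 - 148736)*(122464 + (66157 + 72850)/(-69682 + 106870)) = 5 - (-158948)*(122464 + 139007/37188) = 5 - (-158948)*4554330239/37188 = 5 - 1*(-180975420707143/9297) = 5 + 180975420707143/9297 = 180975420753628/9297 ≈ 1.9466e+10)
E(-511) - W = -511*(-497 - 511) - 1*180975420753628/9297 = -511*(-1008) - 180975420753628/9297 = 515088 - 180975420753628/9297 = -180970631980492/9297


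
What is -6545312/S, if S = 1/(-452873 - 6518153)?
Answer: 45627540130112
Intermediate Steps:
S = -1/6971026 (S = 1/(-6971026) = -1/6971026 ≈ -1.4345e-7)
-6545312/S = -6545312/(-1/6971026) = -6545312*(-6971026) = 45627540130112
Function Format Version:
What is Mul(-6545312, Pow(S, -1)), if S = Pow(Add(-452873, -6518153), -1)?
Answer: 45627540130112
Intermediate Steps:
S = Rational(-1, 6971026) (S = Pow(-6971026, -1) = Rational(-1, 6971026) ≈ -1.4345e-7)
Mul(-6545312, Pow(S, -1)) = Mul(-6545312, Pow(Rational(-1, 6971026), -1)) = Mul(-6545312, -6971026) = 45627540130112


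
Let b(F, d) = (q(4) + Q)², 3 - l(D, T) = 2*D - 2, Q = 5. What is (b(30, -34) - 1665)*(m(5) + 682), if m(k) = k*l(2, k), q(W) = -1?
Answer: -1132863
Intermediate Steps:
l(D, T) = 5 - 2*D (l(D, T) = 3 - (2*D - 2) = 3 - (-2 + 2*D) = 3 + (2 - 2*D) = 5 - 2*D)
m(k) = k (m(k) = k*(5 - 2*2) = k*(5 - 4) = k*1 = k)
b(F, d) = 16 (b(F, d) = (-1 + 5)² = 4² = 16)
(b(30, -34) - 1665)*(m(5) + 682) = (16 - 1665)*(5 + 682) = -1649*687 = -1132863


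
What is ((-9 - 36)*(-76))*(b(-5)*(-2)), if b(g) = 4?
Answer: -27360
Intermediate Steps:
((-9 - 36)*(-76))*(b(-5)*(-2)) = ((-9 - 36)*(-76))*(4*(-2)) = -45*(-76)*(-8) = 3420*(-8) = -27360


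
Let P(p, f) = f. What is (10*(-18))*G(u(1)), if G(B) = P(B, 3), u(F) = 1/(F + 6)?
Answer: -540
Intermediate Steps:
u(F) = 1/(6 + F)
G(B) = 3
(10*(-18))*G(u(1)) = (10*(-18))*3 = -180*3 = -540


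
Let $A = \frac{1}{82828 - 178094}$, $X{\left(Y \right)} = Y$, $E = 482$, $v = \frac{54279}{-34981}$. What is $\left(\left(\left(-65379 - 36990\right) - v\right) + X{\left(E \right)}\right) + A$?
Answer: $- \frac{339533251089869}{3332499946} \approx -1.0189 \cdot 10^{5}$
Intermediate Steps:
$v = - \frac{54279}{34981}$ ($v = 54279 \left(- \frac{1}{34981}\right) = - \frac{54279}{34981} \approx -1.5517$)
$A = - \frac{1}{95266}$ ($A = \frac{1}{-95266} = - \frac{1}{95266} \approx -1.0497 \cdot 10^{-5}$)
$\left(\left(\left(-65379 - 36990\right) - v\right) + X{\left(E \right)}\right) + A = \left(\left(\left(-65379 - 36990\right) - - \frac{54279}{34981}\right) + 482\right) - \frac{1}{95266} = \left(\left(-102369 + \frac{54279}{34981}\right) + 482\right) - \frac{1}{95266} = \left(- \frac{3580915710}{34981} + 482\right) - \frac{1}{95266} = - \frac{3564054868}{34981} - \frac{1}{95266} = - \frac{339533251089869}{3332499946}$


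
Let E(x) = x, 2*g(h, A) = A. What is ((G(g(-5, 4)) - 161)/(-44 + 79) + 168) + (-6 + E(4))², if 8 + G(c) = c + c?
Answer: 1171/7 ≈ 167.29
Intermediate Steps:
g(h, A) = A/2
G(c) = -8 + 2*c (G(c) = -8 + (c + c) = -8 + 2*c)
((G(g(-5, 4)) - 161)/(-44 + 79) + 168) + (-6 + E(4))² = (((-8 + 2*((½)*4)) - 161)/(-44 + 79) + 168) + (-6 + 4)² = (((-8 + 2*2) - 161)/35 + 168) + (-2)² = (((-8 + 4) - 161)*(1/35) + 168) + 4 = ((-4 - 161)*(1/35) + 168) + 4 = (-165*1/35 + 168) + 4 = (-33/7 + 168) + 4 = 1143/7 + 4 = 1171/7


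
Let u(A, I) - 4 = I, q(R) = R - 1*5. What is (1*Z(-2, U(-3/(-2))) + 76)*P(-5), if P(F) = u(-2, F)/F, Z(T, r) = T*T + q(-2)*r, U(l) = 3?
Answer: 59/5 ≈ 11.800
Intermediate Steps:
q(R) = -5 + R (q(R) = R - 5 = -5 + R)
u(A, I) = 4 + I
Z(T, r) = T² - 7*r (Z(T, r) = T*T + (-5 - 2)*r = T² - 7*r)
P(F) = (4 + F)/F
(1*Z(-2, U(-3/(-2))) + 76)*P(-5) = (1*((-2)² - 7*3) + 76)*((4 - 5)/(-5)) = (1*(4 - 21) + 76)*(-⅕*(-1)) = (1*(-17) + 76)*(⅕) = (-17 + 76)*(⅕) = 59*(⅕) = 59/5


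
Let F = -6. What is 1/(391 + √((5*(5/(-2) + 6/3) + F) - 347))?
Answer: 782/306473 - 3*I*√158/306473 ≈ 0.0025516 - 0.00012304*I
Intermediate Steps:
1/(391 + √((5*(5/(-2) + 6/3) + F) - 347)) = 1/(391 + √((5*(5/(-2) + 6/3) - 6) - 347)) = 1/(391 + √((5*(5*(-½) + 6*(⅓)) - 6) - 347)) = 1/(391 + √((5*(-5/2 + 2) - 6) - 347)) = 1/(391 + √((5*(-½) - 6) - 347)) = 1/(391 + √((-5/2 - 6) - 347)) = 1/(391 + √(-17/2 - 347)) = 1/(391 + √(-711/2)) = 1/(391 + 3*I*√158/2)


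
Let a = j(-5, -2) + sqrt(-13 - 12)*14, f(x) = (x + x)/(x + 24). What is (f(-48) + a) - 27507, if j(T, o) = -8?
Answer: -27511 + 70*I ≈ -27511.0 + 70.0*I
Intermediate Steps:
f(x) = 2*x/(24 + x) (f(x) = (2*x)/(24 + x) = 2*x/(24 + x))
a = -8 + 70*I (a = -8 + sqrt(-13 - 12)*14 = -8 + sqrt(-25)*14 = -8 + (5*I)*14 = -8 + 70*I ≈ -8.0 + 70.0*I)
(f(-48) + a) - 27507 = (2*(-48)/(24 - 48) + (-8 + 70*I)) - 27507 = (2*(-48)/(-24) + (-8 + 70*I)) - 27507 = (2*(-48)*(-1/24) + (-8 + 70*I)) - 27507 = (4 + (-8 + 70*I)) - 27507 = (-4 + 70*I) - 27507 = -27511 + 70*I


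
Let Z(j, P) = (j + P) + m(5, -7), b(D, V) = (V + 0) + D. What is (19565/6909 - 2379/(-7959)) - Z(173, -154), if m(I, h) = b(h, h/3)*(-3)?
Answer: -16410313/374073 ≈ -43.869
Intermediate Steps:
b(D, V) = D + V (b(D, V) = V + D = D + V)
m(I, h) = -4*h (m(I, h) = (h + h/3)*(-3) = (4*h/3)*(-3) = -4*h)
Z(j, P) = 28 + P + j (Z(j, P) = (j + P) - 4*(-7) = (P + j) + 28 = 28 + P + j)
(19565/6909 - 2379/(-7959)) - Z(173, -154) = (19565/6909 - 2379/(-7959)) - (28 - 154 + 173) = (19565*(1/6909) - 2379*(-1/7959)) - 1*47 = (2795/987 + 793/2653) - 47 = 1171118/374073 - 47 = -16410313/374073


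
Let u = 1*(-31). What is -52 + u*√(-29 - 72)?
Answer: -52 - 31*I*√101 ≈ -52.0 - 311.55*I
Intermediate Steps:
u = -31
-52 + u*√(-29 - 72) = -52 - 31*√(-29 - 72) = -52 - 31*I*√101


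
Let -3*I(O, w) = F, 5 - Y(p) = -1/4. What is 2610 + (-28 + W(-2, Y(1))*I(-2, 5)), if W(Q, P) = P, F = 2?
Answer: 5157/2 ≈ 2578.5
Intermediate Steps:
Y(p) = 21/4 (Y(p) = 5 - (-1)/4 = 5 - 1*(-1/4) = 5 + 1/4 = 21/4)
I(O, w) = -2/3 (I(O, w) = -1/3*2 = -2/3)
2610 + (-28 + W(-2, Y(1))*I(-2, 5)) = 2610 + (-28 + (21/4)*(-2/3)) = 2610 + (-28 - 7/2) = 2610 - 63/2 = 5157/2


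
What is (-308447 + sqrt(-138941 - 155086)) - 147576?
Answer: -456023 + I*sqrt(294027) ≈ -4.5602e+5 + 542.24*I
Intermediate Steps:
(-308447 + sqrt(-138941 - 155086)) - 147576 = (-308447 + sqrt(-294027)) - 147576 = (-308447 + I*sqrt(294027)) - 147576 = -456023 + I*sqrt(294027)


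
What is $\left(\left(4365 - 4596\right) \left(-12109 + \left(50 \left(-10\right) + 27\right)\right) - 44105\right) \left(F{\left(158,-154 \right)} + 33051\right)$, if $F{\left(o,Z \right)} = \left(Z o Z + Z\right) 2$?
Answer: $21544807736663$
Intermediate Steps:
$F{\left(o,Z \right)} = 2 Z + 2 o Z^{2}$ ($F{\left(o,Z \right)} = \left(o Z^{2} + Z\right) 2 = \left(Z + o Z^{2}\right) 2 = 2 Z + 2 o Z^{2}$)
$\left(\left(4365 - 4596\right) \left(-12109 + \left(50 \left(-10\right) + 27\right)\right) - 44105\right) \left(F{\left(158,-154 \right)} + 33051\right) = \left(\left(4365 - 4596\right) \left(-12109 + \left(50 \left(-10\right) + 27\right)\right) - 44105\right) \left(2 \left(-154\right) \left(1 - 24332\right) + 33051\right) = \left(- 231 \left(-12109 + \left(-500 + 27\right)\right) - 44105\right) \left(2 \left(-154\right) \left(1 - 24332\right) + 33051\right) = \left(- 231 \left(-12109 - 473\right) - 44105\right) \left(2 \left(-154\right) \left(-24331\right) + 33051\right) = \left(\left(-231\right) \left(-12582\right) - 44105\right) \left(7493948 + 33051\right) = \left(2906442 - 44105\right) 7526999 = 2862337 \cdot 7526999 = 21544807736663$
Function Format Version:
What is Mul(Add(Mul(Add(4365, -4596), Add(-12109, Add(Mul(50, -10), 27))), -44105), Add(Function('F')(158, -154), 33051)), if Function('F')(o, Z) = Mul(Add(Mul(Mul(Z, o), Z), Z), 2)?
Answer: 21544807736663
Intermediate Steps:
Function('F')(o, Z) = Add(Mul(2, Z), Mul(2, o, Pow(Z, 2))) (Function('F')(o, Z) = Mul(Add(Mul(o, Pow(Z, 2)), Z), 2) = Mul(Add(Z, Mul(o, Pow(Z, 2))), 2) = Add(Mul(2, Z), Mul(2, o, Pow(Z, 2))))
Mul(Add(Mul(Add(4365, -4596), Add(-12109, Add(Mul(50, -10), 27))), -44105), Add(Function('F')(158, -154), 33051)) = Mul(Add(Mul(Add(4365, -4596), Add(-12109, Add(Mul(50, -10), 27))), -44105), Add(Mul(2, -154, Add(1, Mul(-154, 158))), 33051)) = Mul(Add(Mul(-231, Add(-12109, Add(-500, 27))), -44105), Add(Mul(2, -154, Add(1, -24332)), 33051)) = Mul(Add(Mul(-231, Add(-12109, -473)), -44105), Add(Mul(2, -154, -24331), 33051)) = Mul(Add(Mul(-231, -12582), -44105), Add(7493948, 33051)) = Mul(Add(2906442, -44105), 7526999) = Mul(2862337, 7526999) = 21544807736663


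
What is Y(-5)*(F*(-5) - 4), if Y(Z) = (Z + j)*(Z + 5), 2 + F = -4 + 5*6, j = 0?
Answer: 0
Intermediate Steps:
F = 24 (F = -2 + (-4 + 5*6) = -2 + (-4 + 30) = -2 + 26 = 24)
Y(Z) = Z*(5 + Z) (Y(Z) = (Z + 0)*(Z + 5) = Z*(5 + Z))
Y(-5)*(F*(-5) - 4) = (-5*(5 - 5))*(24*(-5) - 4) = (-5*0)*(-120 - 4) = 0*(-124) = 0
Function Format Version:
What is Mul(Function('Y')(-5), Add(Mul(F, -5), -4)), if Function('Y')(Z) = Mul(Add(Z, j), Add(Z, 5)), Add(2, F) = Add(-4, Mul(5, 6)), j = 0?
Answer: 0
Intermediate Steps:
F = 24 (F = Add(-2, Add(-4, Mul(5, 6))) = Add(-2, Add(-4, 30)) = Add(-2, 26) = 24)
Function('Y')(Z) = Mul(Z, Add(5, Z)) (Function('Y')(Z) = Mul(Add(Z, 0), Add(Z, 5)) = Mul(Z, Add(5, Z)))
Mul(Function('Y')(-5), Add(Mul(F, -5), -4)) = Mul(Mul(-5, Add(5, -5)), Add(Mul(24, -5), -4)) = Mul(Mul(-5, 0), Add(-120, -4)) = Mul(0, -124) = 0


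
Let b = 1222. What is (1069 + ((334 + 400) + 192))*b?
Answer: 2437890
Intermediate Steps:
(1069 + ((334 + 400) + 192))*b = (1069 + ((334 + 400) + 192))*1222 = (1069 + (734 + 192))*1222 = (1069 + 926)*1222 = 1995*1222 = 2437890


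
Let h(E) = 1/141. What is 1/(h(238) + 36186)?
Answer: 141/5102227 ≈ 2.7635e-5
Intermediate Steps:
h(E) = 1/141
1/(h(238) + 36186) = 1/(1/141 + 36186) = 1/(5102227/141) = 141/5102227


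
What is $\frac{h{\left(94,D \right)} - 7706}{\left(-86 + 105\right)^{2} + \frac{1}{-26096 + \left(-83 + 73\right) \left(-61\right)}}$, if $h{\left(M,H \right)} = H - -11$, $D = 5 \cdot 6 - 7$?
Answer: $- \frac{195528592}{9200445} \approx -21.252$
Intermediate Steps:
$D = 23$ ($D = 30 - 7 = 23$)
$h{\left(M,H \right)} = 11 + H$ ($h{\left(M,H \right)} = H + 11 = 11 + H$)
$\frac{h{\left(94,D \right)} - 7706}{\left(-86 + 105\right)^{2} + \frac{1}{-26096 + \left(-83 + 73\right) \left(-61\right)}} = \frac{\left(11 + 23\right) - 7706}{\left(-86 + 105\right)^{2} + \frac{1}{-26096 + \left(-83 + 73\right) \left(-61\right)}} = \frac{34 - 7706}{19^{2} + \frac{1}{-26096 - -610}} = - \frac{7672}{361 + \frac{1}{-26096 + 610}} = - \frac{7672}{361 + \frac{1}{-25486}} = - \frac{7672}{361 - \frac{1}{25486}} = - \frac{7672}{\frac{9200445}{25486}} = \left(-7672\right) \frac{25486}{9200445} = - \frac{195528592}{9200445}$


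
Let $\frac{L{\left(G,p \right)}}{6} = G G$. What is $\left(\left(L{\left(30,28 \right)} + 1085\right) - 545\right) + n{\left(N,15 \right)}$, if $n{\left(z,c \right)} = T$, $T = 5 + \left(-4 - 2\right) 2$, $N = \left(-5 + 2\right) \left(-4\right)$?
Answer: $5933$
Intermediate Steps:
$N = 12$ ($N = \left(-3\right) \left(-4\right) = 12$)
$L{\left(G,p \right)} = 6 G^{2}$ ($L{\left(G,p \right)} = 6 G G = 6 G^{2}$)
$T = -7$ ($T = 5 - 12 = -7$)
$n{\left(z,c \right)} = -7$
$\left(\left(L{\left(30,28 \right)} + 1085\right) - 545\right) + n{\left(N,15 \right)} = \left(\left(6 \cdot 30^{2} + 1085\right) - 545\right) - 7 = \left(\left(6 \cdot 900 + 1085\right) - 545\right) - 7 = \left(\left(5400 + 1085\right) - 545\right) - 7 = \left(6485 - 545\right) - 7 = 5940 - 7 = 5933$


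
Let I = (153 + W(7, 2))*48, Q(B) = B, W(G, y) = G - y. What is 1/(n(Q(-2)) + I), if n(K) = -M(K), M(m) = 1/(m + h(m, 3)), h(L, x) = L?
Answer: 4/30337 ≈ 0.00013185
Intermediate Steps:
M(m) = 1/(2*m) (M(m) = 1/(m + m) = 1/(2*m))
I = 7584 (I = (153 + (7 - 1*2))*48 = (153 + (7 - 2))*48 = (153 + 5)*48 = 158*48 = 7584)
n(K) = -1/(2*K)
1/(n(Q(-2)) + I) = 1/(-½/(-2) + 7584) = 1/(-½*(-½) + 7584) = 1/(¼ + 7584) = 1/(30337/4) = 4/30337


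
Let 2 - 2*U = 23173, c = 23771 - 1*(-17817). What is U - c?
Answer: -106347/2 ≈ -53174.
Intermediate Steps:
c = 41588 (c = 23771 + 17817 = 41588)
U = -23171/2 (U = 1 - ½*23173 = 1 - 23173/2 = -23171/2 ≈ -11586.)
U - c = -23171/2 - 1*41588 = -23171/2 - 41588 = -106347/2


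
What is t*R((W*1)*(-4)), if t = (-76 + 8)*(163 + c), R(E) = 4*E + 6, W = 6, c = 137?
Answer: 1836000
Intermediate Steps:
R(E) = 6 + 4*E
t = -20400 (t = (-76 + 8)*(163 + 137) = -68*300 = -20400)
t*R((W*1)*(-4)) = -20400*(6 + 4*((6*1)*(-4))) = -20400*(6 + 4*(6*(-4))) = -20400*(6 + 4*(-24)) = -20400*(6 - 96) = -20400*(-90) = 1836000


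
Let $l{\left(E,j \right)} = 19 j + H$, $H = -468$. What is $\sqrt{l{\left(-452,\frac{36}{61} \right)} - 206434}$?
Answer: $\frac{i \sqrt{769840618}}{61} \approx 454.85 i$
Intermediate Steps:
$l{\left(E,j \right)} = -468 + 19 j$ ($l{\left(E,j \right)} = 19 j - 468 = -468 + 19 j$)
$\sqrt{l{\left(-452,\frac{36}{61} \right)} - 206434} = \sqrt{\left(-468 + 19 \cdot \frac{36}{61}\right) - 206434} = \sqrt{\left(-468 + \frac{684}{61}\right) - 206434} = \sqrt{- \frac{27864}{61} - 206434} = \sqrt{- \frac{12620338}{61}} = \frac{i \sqrt{769840618}}{61}$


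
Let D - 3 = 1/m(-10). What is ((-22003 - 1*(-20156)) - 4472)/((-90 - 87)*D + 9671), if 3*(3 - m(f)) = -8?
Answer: -107423/154849 ≈ -0.69373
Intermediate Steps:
m(f) = 17/3 (m(f) = 3 - 1/3*(-8) = 3 + 8/3 = 17/3)
D = 54/17 (D = 3 + 1/(17/3) = 3 + 3/17 = 54/17 ≈ 3.1765)
((-22003 - 1*(-20156)) - 4472)/((-90 - 87)*D + 9671) = ((-22003 - 1*(-20156)) - 4472)/((-90 - 87)*(54/17) + 9671) = ((-22003 + 20156) - 4472)/(-177*54/17 + 9671) = (-1847 - 4472)/(-9558/17 + 9671) = -6319/154849/17 = -6319*17/154849 = -107423/154849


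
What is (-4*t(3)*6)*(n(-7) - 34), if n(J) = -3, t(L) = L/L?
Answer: 888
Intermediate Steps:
t(L) = 1
(-4*t(3)*6)*(n(-7) - 34) = (-4*1*6)*(-3 - 34) = -4*6*(-37) = -24*(-37) = 888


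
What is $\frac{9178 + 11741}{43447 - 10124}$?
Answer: $\frac{20919}{33323} \approx 0.62776$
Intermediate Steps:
$\frac{9178 + 11741}{43447 - 10124} = \frac{20919}{33323}$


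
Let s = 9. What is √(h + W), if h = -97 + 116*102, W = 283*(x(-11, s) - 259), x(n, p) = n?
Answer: 5*I*√2587 ≈ 254.31*I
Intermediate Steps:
W = -76410 (W = 283*(-11 - 259) = 283*(-270) = -76410)
h = 11735 (h = -97 + 11832 = 11735)
√(h + W) = √(11735 - 76410) = √(-64675) = 5*I*√2587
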